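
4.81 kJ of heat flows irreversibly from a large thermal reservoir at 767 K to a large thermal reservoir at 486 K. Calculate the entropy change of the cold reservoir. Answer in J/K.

The cold reservoir gains heat Q, so ΔS_cold = +Q/T_C = 4810/486 = 9.9 J/K.

ΔS_cold = 9.9 J/K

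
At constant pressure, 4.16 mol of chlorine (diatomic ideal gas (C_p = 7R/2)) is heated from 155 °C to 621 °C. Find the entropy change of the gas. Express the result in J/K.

In kelvin: T₁ = 428.15 K, T₂ = 894.15 K. At constant pressure, ΔS = nC_p ln(T₂/T₁) with C_p = 7R/2 = 29.1 J mol⁻¹ K⁻¹.
ΔS = 4.16 × 29.1 × ln(894.15/428.15) = 89.1 J/K.

ΔS = 89.1 J/K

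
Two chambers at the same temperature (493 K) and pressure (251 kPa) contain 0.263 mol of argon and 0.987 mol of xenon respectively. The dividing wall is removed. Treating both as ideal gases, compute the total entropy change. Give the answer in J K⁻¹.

Mole fractions: x_A = 0.263/1.25 = 0.21, x_B = 0.79.
ΔS_mix = −R(n_A ln x_A + n_B ln x_B) = −8.314 × (0.263 ln 0.21 + 0.987 ln 0.79) = 5.35 J/K.

ΔS_mix = 5.35 J/K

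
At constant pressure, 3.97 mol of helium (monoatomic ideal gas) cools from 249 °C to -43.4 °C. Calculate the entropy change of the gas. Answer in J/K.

In kelvin: T₁ = 522.15 K, T₂ = 229.75 K. At constant pressure, ΔS = nC_p ln(T₂/T₁) with C_p = 5R/2 = 20.79 J mol⁻¹ K⁻¹.
ΔS = 3.97 × 20.79 × ln(229.75/522.15) = -67.7 J/K.

ΔS = -67.7 J/K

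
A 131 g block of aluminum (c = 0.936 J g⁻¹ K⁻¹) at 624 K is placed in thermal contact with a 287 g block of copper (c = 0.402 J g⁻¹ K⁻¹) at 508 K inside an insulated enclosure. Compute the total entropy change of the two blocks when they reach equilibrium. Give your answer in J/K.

Energy balance: T_f = (m₁c₁T₁ + m₂c₂T₂)/(m₁c₁ + m₂c₂) = 567.76 K.
ΔS₁ = m₁c₁ ln(T_f/T₁) = 122.616 × ln(567.76/624) = -11.58 J/K.
ΔS₂ = m₂c₂ ln(T_f/T₂) = 115.374 × ln(567.76/508) = 12.83 J/K.
ΔS_total = -11.58 + 12.83 = 1.25 J/K.

ΔS_total = 1.25 J/K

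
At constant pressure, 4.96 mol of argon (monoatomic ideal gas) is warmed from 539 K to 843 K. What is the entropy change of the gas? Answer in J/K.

At constant pressure, ΔS = nC_p ln(T₂/T₁) with C_p = 5R/2 = 20.79 J mol⁻¹ K⁻¹.
ΔS = 4.96 × 20.79 × ln(843/539) = 46.1 J/K.

ΔS = 46.1 J/K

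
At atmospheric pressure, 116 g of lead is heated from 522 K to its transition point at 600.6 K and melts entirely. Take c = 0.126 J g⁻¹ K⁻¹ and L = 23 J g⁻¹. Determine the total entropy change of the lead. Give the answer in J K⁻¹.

ΔS = 6.49 J/K

Warming step: ΔS₁ = m c ln(T_tr/T_i) = 116 × 0.126 × ln(600.6/522) = 2.05 J/K.
Phase change: ΔS₂ = +mL/T_tr = 116 × 23 / 600.6 = 4.442 J/K.
ΔS_total = (2.05) + (4.442) = 6.49 J/K.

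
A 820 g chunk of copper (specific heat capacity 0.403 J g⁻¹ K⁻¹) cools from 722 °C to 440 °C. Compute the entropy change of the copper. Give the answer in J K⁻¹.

ΔS = -110 J/K

In kelvin: T₁ = 995.15 K, T₂ = 713.15 K. ΔS = ∫dQ_rev/T = m c ln(T₂/T₁) = 820 × 0.403 × ln(713.15/995.15) = -110 J/K.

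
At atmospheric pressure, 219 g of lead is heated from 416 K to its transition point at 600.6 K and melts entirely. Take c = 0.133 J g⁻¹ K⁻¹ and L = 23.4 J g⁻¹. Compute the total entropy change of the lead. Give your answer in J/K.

ΔS = 19.2 J/K

Warming step: ΔS₁ = m c ln(T_tr/T_i) = 219 × 0.133 × ln(600.6/416) = 10.7 J/K.
Phase change: ΔS₂ = +mL/T_tr = 219 × 23.4 / 600.6 = 8.532 J/K.
ΔS_total = (10.7) + (8.532) = 19.2 J/K.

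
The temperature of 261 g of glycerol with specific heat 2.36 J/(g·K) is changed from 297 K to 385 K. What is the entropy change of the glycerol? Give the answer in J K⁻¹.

ΔS = ∫dQ_rev/T = m c ln(T₂/T₁) = 261 × 2.36 × ln(385/297) = 160 J/K.

ΔS = 160 J/K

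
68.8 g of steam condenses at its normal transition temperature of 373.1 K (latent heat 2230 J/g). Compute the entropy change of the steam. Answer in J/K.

ΔS = -411 J/K

Heat released by the substance: Q = −mL = −68.8 × 2230 = −153424 J.
At constant T, ΔS = Q_rev/T = −153424 / 373.1 = -411 J/K.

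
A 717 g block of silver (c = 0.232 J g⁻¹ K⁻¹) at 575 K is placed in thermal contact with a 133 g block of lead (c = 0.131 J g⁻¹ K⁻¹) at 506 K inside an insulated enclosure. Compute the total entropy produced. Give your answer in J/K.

ΔS_total = 0.124 J/K

Energy balance: T_f = (m₁c₁T₁ + m₂c₂T₂)/(m₁c₁ + m₂c₂) = 568.46 K.
ΔS₁ = m₁c₁ ln(T_f/T₁) = 166.344 × ln(568.46/575) = -1.9034 J/K.
ΔS₂ = m₂c₂ ln(T_f/T₂) = 17.423 × ln(568.46/506) = 2.0279 J/K.
ΔS_total = -1.9034 + 2.0279 = 0.124 J/K.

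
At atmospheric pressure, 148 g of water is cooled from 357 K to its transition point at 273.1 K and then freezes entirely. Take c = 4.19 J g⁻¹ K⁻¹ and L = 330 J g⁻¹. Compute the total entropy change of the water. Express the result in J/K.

ΔS = -345 J/K

Cooling step: ΔS₁ = m c ln(T_tr/T_i) = 148 × 4.19 × ln(273.1/357) = -166.1 J/K.
Phase change: ΔS₂ = −mL/T_tr = −148 × 330 / 273.1 = -178.8 J/K.
ΔS_total = (-166.1) + (-178.8) = -345 J/K.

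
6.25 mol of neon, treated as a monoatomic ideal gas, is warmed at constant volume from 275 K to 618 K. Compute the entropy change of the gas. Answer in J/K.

ΔS = 63.1 J/K

At constant volume, ΔS = nC_V ln(T₂/T₁) with C_V = 3R/2 = 12.47 J mol⁻¹ K⁻¹.
ΔS = 6.25 × 12.47 × ln(618/275) = 63.1 J/K.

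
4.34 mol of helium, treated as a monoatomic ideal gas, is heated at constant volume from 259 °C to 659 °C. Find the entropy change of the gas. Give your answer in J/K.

In kelvin: T₁ = 532.15 K, T₂ = 932.15 K. At constant volume, ΔS = nC_V ln(T₂/T₁) with C_V = 3R/2 = 12.47 J mol⁻¹ K⁻¹.
ΔS = 4.34 × 12.47 × ln(932.15/532.15) = 30.3 J/K.

ΔS = 30.3 J/K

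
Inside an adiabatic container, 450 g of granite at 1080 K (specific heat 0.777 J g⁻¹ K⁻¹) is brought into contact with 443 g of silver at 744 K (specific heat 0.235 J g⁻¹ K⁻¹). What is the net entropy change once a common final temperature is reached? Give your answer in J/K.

ΔS_total = 5.2 J/K

Energy balance: T_f = (m₁c₁T₁ + m₂c₂T₂)/(m₁c₁ + m₂c₂) = 1002.9 K.
ΔS₁ = m₁c₁ ln(T_f/T₁) = 349.65 × ln(1002.9/1080) = -25.89 J/K.
ΔS₂ = m₂c₂ ln(T_f/T₂) = 104.105 × ln(1002.9/744) = 31.09 J/K.
ΔS_total = -25.89 + 31.09 = 5.2 J/K.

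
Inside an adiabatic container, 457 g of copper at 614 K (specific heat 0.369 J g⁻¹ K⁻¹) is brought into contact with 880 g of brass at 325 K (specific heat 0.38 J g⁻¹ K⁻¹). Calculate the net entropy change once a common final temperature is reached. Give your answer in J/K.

ΔS_total = 24 J/K

Energy balance: T_f = (m₁c₁T₁ + m₂c₂T₂)/(m₁c₁ + m₂c₂) = 421.88 K.
ΔS₁ = m₁c₁ ln(T_f/T₁) = 168.633 × ln(421.88/614) = -63.28 J/K.
ΔS₂ = m₂c₂ ln(T_f/T₂) = 334.4 × ln(421.88/325) = 87.25 J/K.
ΔS_total = -63.28 + 87.25 = 24 J/K.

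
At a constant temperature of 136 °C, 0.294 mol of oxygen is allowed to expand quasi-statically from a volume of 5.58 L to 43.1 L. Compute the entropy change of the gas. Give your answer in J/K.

ΔS_gas = 5 J/K

For an isothermal ideal gas ΔS_gas = nR ln(V₂/V₁) = 0.294 × 8.314 × ln(43.1/5.58) = 5 J/K.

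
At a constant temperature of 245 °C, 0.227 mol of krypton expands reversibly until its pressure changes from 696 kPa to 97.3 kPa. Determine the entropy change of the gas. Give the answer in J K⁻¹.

For an isothermal ideal gas ΔS_gas = nR ln(P₁/P₂) = 0.227 × 8.314 × ln(696/97.3) = 3.71 J/K.

ΔS_gas = 3.71 J/K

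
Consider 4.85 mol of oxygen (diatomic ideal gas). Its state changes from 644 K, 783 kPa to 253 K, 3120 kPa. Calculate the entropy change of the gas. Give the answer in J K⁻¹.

ΔS = -188 J/K

ΔS = nC_p ln(T₂/T₁) − nR ln(P₂/P₁), with C_p = 7R/2 = 29.1 J mol⁻¹ K⁻¹ for a diatomic ideal gas.
ΔS = 4.85 × [29.1 × ln(253/644) − 8.314 × ln(3120/783)] = -188 J/K.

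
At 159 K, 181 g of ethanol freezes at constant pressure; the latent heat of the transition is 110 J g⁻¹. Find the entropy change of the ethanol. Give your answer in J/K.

Heat released by the substance: Q = −mL = −181 × 110 = −19910 J.
At constant T, ΔS = Q_rev/T = −19910 / 159 = -125 J/K.

ΔS = -125 J/K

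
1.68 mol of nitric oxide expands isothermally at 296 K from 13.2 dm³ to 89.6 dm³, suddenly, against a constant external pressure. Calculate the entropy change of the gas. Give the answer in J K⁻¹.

ΔS_gas = 26.7 J/K

Entropy is a state function, so ΔS_gas depends only on the end states.
For an isothermal ideal gas ΔS_gas = nR ln(V₂/V₁) = 1.68 × 8.314 × ln(89.6/13.2) = 26.7 J/K.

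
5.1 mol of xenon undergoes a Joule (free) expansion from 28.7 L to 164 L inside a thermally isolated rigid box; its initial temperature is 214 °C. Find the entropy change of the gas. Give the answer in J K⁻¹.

No heat is exchanged and no work is done, so the ideal-gas temperature stays constant.
Entropy is a state function; using a reversible isothermal path, ΔS_gas = nR ln(V₂/V₁) = 5.1 × 8.314 × ln(164/28.7) = 73.9 J/K.

ΔS_gas = 73.9 J/K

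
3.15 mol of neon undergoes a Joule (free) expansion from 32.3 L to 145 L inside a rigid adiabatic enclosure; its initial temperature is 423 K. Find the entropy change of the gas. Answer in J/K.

ΔS_gas = 39.3 J/K

For an ideal gas in free expansion Q = 0 and W = 0, so T is unchanged.
Entropy is a state function; using a reversible isothermal path, ΔS_gas = nR ln(V₂/V₁) = 3.15 × 8.314 × ln(145/32.3) = 39.3 J/K.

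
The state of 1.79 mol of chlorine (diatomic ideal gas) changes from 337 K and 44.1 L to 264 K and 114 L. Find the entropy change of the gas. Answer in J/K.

Entropy is a state function: ΔS = nC_V ln(T₂/T₁) + nR ln(V₂/V₁), with C_V = 5R/2 = 20.79 J mol⁻¹ K⁻¹ for a diatomic ideal gas.
ΔS = 1.79 × [20.79 × ln(264/337) + 8.314 × ln(114/44.1)] = 5.05 J/K.

ΔS = 5.05 J/K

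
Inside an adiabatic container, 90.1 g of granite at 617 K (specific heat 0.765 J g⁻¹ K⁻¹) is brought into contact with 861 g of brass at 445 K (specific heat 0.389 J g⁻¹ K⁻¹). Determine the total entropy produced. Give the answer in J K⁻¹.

Energy balance: T_f = (m₁c₁T₁ + m₂c₂T₂)/(m₁c₁ + m₂c₂) = 474.36 K.
ΔS₁ = m₁c₁ ln(T_f/T₁) = 68.9265 × ln(474.36/617) = -18.122 J/K.
ΔS₂ = m₂c₂ ln(T_f/T₂) = 334.929 × ln(474.36/445) = 21.396 J/K.
ΔS_total = -18.122 + 21.396 = 3.27 J/K.

ΔS_total = 3.27 J/K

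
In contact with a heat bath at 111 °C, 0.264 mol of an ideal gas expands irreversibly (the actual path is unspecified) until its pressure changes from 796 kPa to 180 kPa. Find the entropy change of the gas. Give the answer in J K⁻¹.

ΔS_gas = 3.26 J/K

Entropy is a state function, so ΔS_gas depends only on the end states.
For an isothermal ideal gas ΔS_gas = nR ln(P₁/P₂) = 0.264 × 8.314 × ln(796/180) = 3.26 J/K.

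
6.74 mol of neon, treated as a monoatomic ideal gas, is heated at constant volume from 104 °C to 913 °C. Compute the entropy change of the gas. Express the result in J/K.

ΔS = 96.3 J/K

In kelvin: T₁ = 377.15 K, T₂ = 1186.15 K. At constant volume, ΔS = nC_V ln(T₂/T₁) with C_V = 3R/2 = 12.47 J mol⁻¹ K⁻¹.
ΔS = 6.74 × 12.47 × ln(1186.15/377.15) = 96.3 J/K.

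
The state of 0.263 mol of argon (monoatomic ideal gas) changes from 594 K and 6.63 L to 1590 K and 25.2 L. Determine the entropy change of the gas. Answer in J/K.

ΔS = 6.15 J/K

Entropy is a state function: ΔS = nC_V ln(T₂/T₁) + nR ln(V₂/V₁), with C_V = 3R/2 = 12.47 J mol⁻¹ K⁻¹ for a monoatomic ideal gas.
ΔS = 0.263 × [12.47 × ln(1590/594) + 8.314 × ln(25.2/6.63)] = 6.15 J/K.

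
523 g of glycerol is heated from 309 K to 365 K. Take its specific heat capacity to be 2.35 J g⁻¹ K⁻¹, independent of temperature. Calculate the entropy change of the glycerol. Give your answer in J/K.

ΔS = ∫dQ_rev/T = m c ln(T₂/T₁) = 523 × 2.35 × ln(365/309) = 205 J/K.

ΔS = 205 J/K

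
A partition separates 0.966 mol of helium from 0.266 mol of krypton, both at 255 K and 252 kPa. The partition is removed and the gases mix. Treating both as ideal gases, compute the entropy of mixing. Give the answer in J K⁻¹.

ΔS_mix = 5.34 J/K

Mole fractions: x_A = 0.966/1.23 = 0.784, x_B = 0.216.
ΔS_mix = −R(n_A ln x_A + n_B ln x_B) = −8.314 × (0.966 ln 0.784 + 0.266 ln 0.216) = 5.34 J/K.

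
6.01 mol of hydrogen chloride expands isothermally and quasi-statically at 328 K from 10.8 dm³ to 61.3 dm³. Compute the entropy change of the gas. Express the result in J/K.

For an isothermal ideal gas ΔS_gas = nR ln(V₂/V₁) = 6.01 × 8.314 × ln(61.3/10.8) = 86.8 J/K.

ΔS_gas = 86.8 J/K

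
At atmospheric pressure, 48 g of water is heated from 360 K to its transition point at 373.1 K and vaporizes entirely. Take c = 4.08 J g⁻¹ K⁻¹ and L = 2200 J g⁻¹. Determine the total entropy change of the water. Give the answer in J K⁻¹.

ΔS = 290 J/K

Warming step: ΔS₁ = m c ln(T_tr/T_i) = 48 × 4.08 × ln(373.1/360) = 7 J/K.
Phase change: ΔS₂ = +mL/T_tr = 48 × 2200 / 373.1 = 283 J/K.
ΔS_total = (7) + (283) = 290 J/K.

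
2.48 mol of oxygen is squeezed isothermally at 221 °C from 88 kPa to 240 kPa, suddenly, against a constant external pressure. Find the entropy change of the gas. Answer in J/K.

Entropy is a state function, so ΔS_gas depends only on the end states.
For an isothermal ideal gas ΔS_gas = nR ln(P₁/P₂) = 2.48 × 8.314 × ln(88/240) = -20.7 J/K.

ΔS_gas = -20.7 J/K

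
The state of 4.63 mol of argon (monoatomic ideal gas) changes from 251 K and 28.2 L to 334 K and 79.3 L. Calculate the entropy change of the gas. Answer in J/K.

ΔS = 56.3 J/K

Entropy is a state function: ΔS = nC_V ln(T₂/T₁) + nR ln(V₂/V₁), with C_V = 3R/2 = 12.47 J mol⁻¹ K⁻¹ for a monoatomic ideal gas.
ΔS = 4.63 × [12.47 × ln(334/251) + 8.314 × ln(79.3/28.2)] = 56.3 J/K.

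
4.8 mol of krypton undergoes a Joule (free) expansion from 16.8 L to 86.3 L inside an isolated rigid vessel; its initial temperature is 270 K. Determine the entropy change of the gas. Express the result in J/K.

No heat is exchanged and no work is done, so the ideal-gas temperature stays constant.
Entropy is a state function; using a reversible isothermal path, ΔS_gas = nR ln(V₂/V₁) = 4.8 × 8.314 × ln(86.3/16.8) = 65.3 J/K.

ΔS_gas = 65.3 J/K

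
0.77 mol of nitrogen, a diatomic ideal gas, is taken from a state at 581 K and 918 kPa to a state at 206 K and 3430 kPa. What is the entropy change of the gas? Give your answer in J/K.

ΔS = nC_p ln(T₂/T₁) − nR ln(P₂/P₁), with C_p = 7R/2 = 29.1 J mol⁻¹ K⁻¹ for a diatomic ideal gas.
ΔS = 0.77 × [29.1 × ln(206/581) − 8.314 × ln(3430/918)] = -31.7 J/K.

ΔS = -31.7 J/K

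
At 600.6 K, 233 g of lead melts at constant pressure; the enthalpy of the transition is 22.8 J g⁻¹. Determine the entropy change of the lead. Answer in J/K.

ΔS = 8.85 J/K

Heat absorbed by the substance: Q = mL = 233 × 22.8 = 5312.4 J.
At constant T, ΔS = Q_rev/T = 5312.4 / 600.6 = 8.85 J/K.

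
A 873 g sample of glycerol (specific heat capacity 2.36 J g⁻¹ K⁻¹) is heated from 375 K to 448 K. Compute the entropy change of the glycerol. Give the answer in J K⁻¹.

ΔS = ∫dQ_rev/T = m c ln(T₂/T₁) = 873 × 2.36 × ln(448/375) = 366 J/K.

ΔS = 366 J/K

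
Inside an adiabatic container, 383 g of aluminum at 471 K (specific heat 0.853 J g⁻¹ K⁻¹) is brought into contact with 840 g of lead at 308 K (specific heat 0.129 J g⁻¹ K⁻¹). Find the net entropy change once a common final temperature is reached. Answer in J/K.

ΔS_total = 6.81 J/K

Energy balance: T_f = (m₁c₁T₁ + m₂c₂T₂)/(m₁c₁ + m₂c₂) = 430.4 K.
ΔS₁ = m₁c₁ ln(T_f/T₁) = 326.699 × ln(430.4/471) = -29.45 J/K.
ΔS₂ = m₂c₂ ln(T_f/T₂) = 108.36 × ln(430.4/308) = 36.26 J/K.
ΔS_total = -29.45 + 36.26 = 6.81 J/K.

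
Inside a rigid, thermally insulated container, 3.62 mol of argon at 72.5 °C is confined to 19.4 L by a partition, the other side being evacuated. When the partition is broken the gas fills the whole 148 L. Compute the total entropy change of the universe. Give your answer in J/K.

ΔS_universe = 61.2 J/K

No heat is exchanged and no work is done, so the ideal-gas temperature stays constant.
Entropy is a state function; using a reversible isothermal path, ΔS_gas = nR ln(V₂/V₁) = 3.62 × 8.314 × ln(148/19.4) = 61.2 J/K.
The insulated surroundings exchange no heat, so ΔS_surr = 0 and ΔS_universe = ΔS_gas.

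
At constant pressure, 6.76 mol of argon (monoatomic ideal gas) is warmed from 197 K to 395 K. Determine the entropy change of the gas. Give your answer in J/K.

ΔS = 97.7 J/K

At constant pressure, ΔS = nC_p ln(T₂/T₁) with C_p = 5R/2 = 20.79 J mol⁻¹ K⁻¹.
ΔS = 6.76 × 20.79 × ln(395/197) = 97.7 J/K.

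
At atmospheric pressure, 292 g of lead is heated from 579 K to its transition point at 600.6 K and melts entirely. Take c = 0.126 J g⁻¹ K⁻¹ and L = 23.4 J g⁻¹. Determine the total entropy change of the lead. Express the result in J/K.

ΔS = 12.7 J/K

Warming step: ΔS₁ = m c ln(T_tr/T_i) = 292 × 0.126 × ln(600.6/579) = 1.348 J/K.
Phase change: ΔS₂ = +mL/T_tr = 292 × 23.4 / 600.6 = 11.38 J/K.
ΔS_total = (1.348) + (11.38) = 12.7 J/K.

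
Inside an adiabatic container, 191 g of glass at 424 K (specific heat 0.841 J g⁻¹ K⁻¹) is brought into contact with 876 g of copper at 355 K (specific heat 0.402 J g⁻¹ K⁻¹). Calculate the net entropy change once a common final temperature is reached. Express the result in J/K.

ΔS_total = 1.78 J/K

Energy balance: T_f = (m₁c₁T₁ + m₂c₂T₂)/(m₁c₁ + m₂c₂) = 376.61 K.
ΔS₁ = m₁c₁ ln(T_f/T₁) = 160.631 × ln(376.61/424) = -19.037 J/K.
ΔS₂ = m₂c₂ ln(T_f/T₂) = 352.152 × ln(376.61/355) = 20.814 J/K.
ΔS_total = -19.037 + 20.814 = 1.78 J/K.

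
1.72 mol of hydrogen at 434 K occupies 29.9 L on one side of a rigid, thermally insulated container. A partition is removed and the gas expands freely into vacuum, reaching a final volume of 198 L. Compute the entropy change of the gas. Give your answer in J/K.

No heat is exchanged and no work is done, so the ideal-gas temperature stays constant.
Entropy is a state function; using a reversible isothermal path, ΔS_gas = nR ln(V₂/V₁) = 1.72 × 8.314 × ln(198/29.9) = 27 J/K.

ΔS_gas = 27 J/K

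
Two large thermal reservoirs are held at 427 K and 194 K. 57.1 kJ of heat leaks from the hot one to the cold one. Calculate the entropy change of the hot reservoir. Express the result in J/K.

The hot reservoir loses heat Q, so ΔS_hot = −Q/T_H = −57100/427 = -134 J/K.

ΔS_hot = -134 J/K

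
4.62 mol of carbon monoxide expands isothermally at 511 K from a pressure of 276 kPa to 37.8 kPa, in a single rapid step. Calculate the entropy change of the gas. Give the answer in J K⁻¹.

Entropy is a state function, so ΔS_gas depends only on the end states.
For an isothermal ideal gas ΔS_gas = nR ln(P₁/P₂) = 4.62 × 8.314 × ln(276/37.8) = 76.4 J/K.

ΔS_gas = 76.4 J/K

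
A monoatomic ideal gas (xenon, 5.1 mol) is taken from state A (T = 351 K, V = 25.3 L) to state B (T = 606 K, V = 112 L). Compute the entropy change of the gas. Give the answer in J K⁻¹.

ΔS = 97.8 J/K

Entropy is a state function: ΔS = nC_V ln(T₂/T₁) + nR ln(V₂/V₁), with C_V = 3R/2 = 12.47 J mol⁻¹ K⁻¹ for a monoatomic ideal gas.
ΔS = 5.1 × [12.47 × ln(606/351) + 8.314 × ln(112/25.3)] = 97.8 J/K.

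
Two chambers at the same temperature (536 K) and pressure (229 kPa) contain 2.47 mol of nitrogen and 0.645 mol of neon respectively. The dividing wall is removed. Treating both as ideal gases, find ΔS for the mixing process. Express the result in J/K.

Mole fractions: x_A = 2.47/3.12 = 0.793, x_B = 0.207.
ΔS_mix = −R(n_A ln x_A + n_B ln x_B) = −8.314 × (2.47 ln 0.793 + 0.645 ln 0.207) = 13.2 J/K.

ΔS_mix = 13.2 J/K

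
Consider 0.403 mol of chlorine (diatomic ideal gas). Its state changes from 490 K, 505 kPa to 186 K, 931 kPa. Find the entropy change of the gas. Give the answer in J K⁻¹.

ΔS = nC_p ln(T₂/T₁) − nR ln(P₂/P₁), with C_p = 7R/2 = 29.1 J mol⁻¹ K⁻¹ for a diatomic ideal gas.
ΔS = 0.403 × [29.1 × ln(186/490) − 8.314 × ln(931/505)] = -13.4 J/K.

ΔS = -13.4 J/K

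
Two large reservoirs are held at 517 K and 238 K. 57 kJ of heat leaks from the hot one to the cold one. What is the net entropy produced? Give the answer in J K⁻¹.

ΔS_total = 129 J/K

ΔS_hot = −Q/T_H = −57000/517 = -110.3 J/K and ΔS_cold = +Q/T_C = 57000/238 = 239.5 J/K.
ΔS_total = -110.3 + 239.5 = 129 J/K, positive as the second law requires.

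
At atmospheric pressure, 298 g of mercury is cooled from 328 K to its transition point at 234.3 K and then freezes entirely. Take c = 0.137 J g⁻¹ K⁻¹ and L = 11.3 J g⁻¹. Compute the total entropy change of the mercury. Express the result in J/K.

ΔS = -28.1 J/K

Cooling step: ΔS₁ = m c ln(T_tr/T_i) = 298 × 0.137 × ln(234.3/328) = -13.73 J/K.
Phase change: ΔS₂ = −mL/T_tr = −298 × 11.3 / 234.3 = -14.37 J/K.
ΔS_total = (-13.73) + (-14.37) = -28.1 J/K.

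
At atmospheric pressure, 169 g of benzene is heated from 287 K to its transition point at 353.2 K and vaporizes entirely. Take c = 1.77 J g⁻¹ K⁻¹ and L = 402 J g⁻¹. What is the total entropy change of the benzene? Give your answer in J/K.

Warming step: ΔS₁ = m c ln(T_tr/T_i) = 169 × 1.77 × ln(353.2/287) = 62.09 J/K.
Phase change: ΔS₂ = +mL/T_tr = 169 × 402 / 353.2 = 192.3 J/K.
ΔS_total = (62.09) + (192.3) = 254 J/K.

ΔS = 254 J/K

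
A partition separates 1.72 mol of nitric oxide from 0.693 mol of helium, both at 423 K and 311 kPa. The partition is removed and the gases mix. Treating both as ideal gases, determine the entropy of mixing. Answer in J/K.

Mole fractions: x_A = 1.72/2.41 = 0.713, x_B = 0.287.
ΔS_mix = −R(n_A ln x_A + n_B ln x_B) = −8.314 × (1.72 ln 0.713 + 0.693 ln 0.287) = 12 J/K.

ΔS_mix = 12 J/K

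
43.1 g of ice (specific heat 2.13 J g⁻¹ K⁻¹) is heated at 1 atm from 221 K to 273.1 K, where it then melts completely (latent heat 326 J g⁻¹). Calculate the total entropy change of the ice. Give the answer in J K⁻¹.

ΔS = 70.9 J/K

Warming step: ΔS₁ = m c ln(T_tr/T_i) = 43.1 × 2.13 × ln(273.1/221) = 19.43 J/K.
Phase change: ΔS₂ = +mL/T_tr = 43.1 × 326 / 273.1 = 51.45 J/K.
ΔS_total = (19.43) + (51.45) = 70.9 J/K.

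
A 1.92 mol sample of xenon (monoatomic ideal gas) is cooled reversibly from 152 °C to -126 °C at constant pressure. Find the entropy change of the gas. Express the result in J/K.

ΔS = -42.3 J/K

In kelvin: T₁ = 425.15 K, T₂ = 147.15 K. At constant pressure, ΔS = nC_p ln(T₂/T₁) with C_p = 5R/2 = 20.79 J mol⁻¹ K⁻¹.
ΔS = 1.92 × 20.79 × ln(147.15/425.15) = -42.3 J/K.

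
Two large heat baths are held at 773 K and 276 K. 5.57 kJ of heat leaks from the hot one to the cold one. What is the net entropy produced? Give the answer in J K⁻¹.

ΔS_hot = −Q/T_H = −5570/773 = -7.206 J/K and ΔS_cold = +Q/T_C = 5570/276 = 20.18 J/K.
ΔS_total = -7.206 + 20.18 = 13 J/K, positive as the second law requires.

ΔS_total = 13 J/K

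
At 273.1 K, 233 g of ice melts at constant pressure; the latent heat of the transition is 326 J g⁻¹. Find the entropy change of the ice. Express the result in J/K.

ΔS = 278 J/K

Heat absorbed by the substance: Q = mL = 233 × 326 = 75958 J.
At constant T, ΔS = Q_rev/T = 75958 / 273.1 = 278 J/K.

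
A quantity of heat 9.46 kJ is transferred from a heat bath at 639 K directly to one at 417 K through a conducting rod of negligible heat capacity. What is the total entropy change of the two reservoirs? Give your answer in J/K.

ΔS_hot = −Q/T_H = −9460/639 = -14.804 J/K and ΔS_cold = +Q/T_C = 9460/417 = 22.686 J/K.
ΔS_total = -14.804 + 22.686 = 7.88 J/K, positive as the second law requires.

ΔS_total = 7.88 J/K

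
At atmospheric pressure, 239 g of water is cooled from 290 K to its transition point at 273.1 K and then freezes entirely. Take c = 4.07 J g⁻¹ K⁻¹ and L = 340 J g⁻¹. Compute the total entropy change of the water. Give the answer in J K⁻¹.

Cooling step: ΔS₁ = m c ln(T_tr/T_i) = 239 × 4.07 × ln(273.1/290) = -58.41 J/K.
Phase change: ΔS₂ = −mL/T_tr = −239 × 340 / 273.1 = -297.5 J/K.
ΔS_total = (-58.41) + (-297.5) = -356 J/K.

ΔS = -356 J/K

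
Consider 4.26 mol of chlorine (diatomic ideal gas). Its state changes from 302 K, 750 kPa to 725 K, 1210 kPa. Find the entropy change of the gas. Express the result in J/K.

ΔS = nC_p ln(T₂/T₁) − nR ln(P₂/P₁), with C_p = 7R/2 = 29.1 J mol⁻¹ K⁻¹ for a diatomic ideal gas.
ΔS = 4.26 × [29.1 × ln(725/302) − 8.314 × ln(1210/750)] = 91.6 J/K.

ΔS = 91.6 J/K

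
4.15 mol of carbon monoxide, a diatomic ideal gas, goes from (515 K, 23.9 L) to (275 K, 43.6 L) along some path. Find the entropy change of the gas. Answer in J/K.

Entropy is a state function: ΔS = nC_V ln(T₂/T₁) + nR ln(V₂/V₁), with C_V = 5R/2 = 20.79 J mol⁻¹ K⁻¹ for a diatomic ideal gas.
ΔS = 4.15 × [20.79 × ln(275/515) + 8.314 × ln(43.6/23.9)] = -33.4 J/K.

ΔS = -33.4 J/K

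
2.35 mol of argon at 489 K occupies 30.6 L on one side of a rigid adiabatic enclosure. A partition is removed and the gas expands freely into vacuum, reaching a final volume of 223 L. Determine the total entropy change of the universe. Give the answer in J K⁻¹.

No heat is exchanged and no work is done, so the ideal-gas temperature stays constant.
Entropy is a state function; using a reversible isothermal path, ΔS_gas = nR ln(V₂/V₁) = 2.35 × 8.314 × ln(223/30.6) = 38.8 J/K.
The insulated surroundings exchange no heat, so ΔS_surr = 0 and ΔS_universe = ΔS_gas.

ΔS_universe = 38.8 J/K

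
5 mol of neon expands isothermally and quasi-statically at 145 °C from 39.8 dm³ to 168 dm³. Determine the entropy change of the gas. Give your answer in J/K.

For an isothermal ideal gas ΔS_gas = nR ln(V₂/V₁) = 5 × 8.314 × ln(168/39.8) = 59.9 J/K.

ΔS_gas = 59.9 J/K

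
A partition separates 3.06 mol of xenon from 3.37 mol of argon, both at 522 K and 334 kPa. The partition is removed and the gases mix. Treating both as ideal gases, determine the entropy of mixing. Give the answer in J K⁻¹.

Mole fractions: x_A = 3.06/6.43 = 0.476, x_B = 0.524.
ΔS_mix = −R(n_A ln x_A + n_B ln x_B) = −8.314 × (3.06 ln 0.476 + 3.37 ln 0.524) = 37 J/K.

ΔS_mix = 37 J/K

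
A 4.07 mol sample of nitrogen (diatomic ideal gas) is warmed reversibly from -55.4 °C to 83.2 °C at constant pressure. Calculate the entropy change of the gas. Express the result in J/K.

ΔS = 58.3 J/K

In kelvin: T₁ = 217.75 K, T₂ = 356.35 K. At constant pressure, ΔS = nC_p ln(T₂/T₁) with C_p = 7R/2 = 29.1 J mol⁻¹ K⁻¹.
ΔS = 4.07 × 29.1 × ln(356.35/217.75) = 58.3 J/K.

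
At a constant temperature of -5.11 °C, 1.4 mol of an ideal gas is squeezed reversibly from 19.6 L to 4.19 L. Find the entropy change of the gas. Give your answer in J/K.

ΔS_gas = -18 J/K

For an isothermal ideal gas ΔS_gas = nR ln(V₂/V₁) = 1.4 × 8.314 × ln(4.19/19.6) = -18 J/K.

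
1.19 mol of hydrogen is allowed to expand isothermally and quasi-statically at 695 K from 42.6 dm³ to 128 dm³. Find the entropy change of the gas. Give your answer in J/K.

ΔS_gas = 10.9 J/K

For an isothermal ideal gas ΔS_gas = nR ln(V₂/V₁) = 1.19 × 8.314 × ln(128/42.6) = 10.9 J/K.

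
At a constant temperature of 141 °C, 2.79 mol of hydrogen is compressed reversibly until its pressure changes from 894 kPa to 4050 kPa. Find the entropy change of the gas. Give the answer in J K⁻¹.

ΔS_gas = -35 J/K

For an isothermal ideal gas ΔS_gas = nR ln(P₁/P₂) = 2.79 × 8.314 × ln(894/4050) = -35 J/K.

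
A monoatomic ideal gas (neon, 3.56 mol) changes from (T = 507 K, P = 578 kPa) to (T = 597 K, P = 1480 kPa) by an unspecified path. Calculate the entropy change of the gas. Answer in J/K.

ΔS = nC_p ln(T₂/T₁) − nR ln(P₂/P₁), with C_p = 5R/2 = 20.79 J mol⁻¹ K⁻¹ for a monoatomic ideal gas.
ΔS = 3.56 × [20.79 × ln(597/507) − 8.314 × ln(1480/578)] = -15.7 J/K.

ΔS = -15.7 J/K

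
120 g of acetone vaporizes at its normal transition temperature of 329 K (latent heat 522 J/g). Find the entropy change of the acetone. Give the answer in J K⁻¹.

Heat absorbed by the substance: Q = mL = 120 × 522 = 62640 J.
At constant T, ΔS = Q_rev/T = 62640 / 329 = 190 J/K.

ΔS = 190 J/K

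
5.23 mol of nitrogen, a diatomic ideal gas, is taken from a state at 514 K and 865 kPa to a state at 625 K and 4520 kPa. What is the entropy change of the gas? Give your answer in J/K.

ΔS = nC_p ln(T₂/T₁) − nR ln(P₂/P₁), with C_p = 7R/2 = 29.1 J mol⁻¹ K⁻¹ for a diatomic ideal gas.
ΔS = 5.23 × [29.1 × ln(625/514) − 8.314 × ln(4520/865)] = -42.1 J/K.

ΔS = -42.1 J/K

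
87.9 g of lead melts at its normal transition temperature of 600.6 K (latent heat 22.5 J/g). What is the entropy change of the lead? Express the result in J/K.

ΔS = 3.29 J/K

Heat absorbed by the substance: Q = mL = 87.9 × 22.5 = 1977.75 J.
At constant T, ΔS = Q_rev/T = 1977.75 / 600.6 = 3.29 J/K.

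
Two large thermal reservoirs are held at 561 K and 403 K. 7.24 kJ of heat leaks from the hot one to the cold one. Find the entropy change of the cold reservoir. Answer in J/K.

ΔS_cold = 18 J/K

The cold reservoir gains heat Q, so ΔS_cold = +Q/T_C = 7240/403 = 18 J/K.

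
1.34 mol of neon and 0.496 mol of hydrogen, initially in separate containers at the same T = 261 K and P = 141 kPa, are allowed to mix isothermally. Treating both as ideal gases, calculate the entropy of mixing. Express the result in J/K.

Mole fractions: x_A = 1.34/1.84 = 0.73, x_B = 0.27.
ΔS_mix = −R(n_A ln x_A + n_B ln x_B) = −8.314 × (1.34 ln 0.73 + 0.496 ln 0.27) = 8.91 J/K.

ΔS_mix = 8.91 J/K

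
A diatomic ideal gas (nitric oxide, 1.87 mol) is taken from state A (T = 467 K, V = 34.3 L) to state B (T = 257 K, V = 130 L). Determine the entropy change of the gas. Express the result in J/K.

ΔS = -2.5 J/K

Entropy is a state function: ΔS = nC_V ln(T₂/T₁) + nR ln(V₂/V₁), with C_V = 5R/2 = 20.79 J mol⁻¹ K⁻¹ for a diatomic ideal gas.
ΔS = 1.87 × [20.79 × ln(257/467) + 8.314 × ln(130/34.3)] = -2.5 J/K.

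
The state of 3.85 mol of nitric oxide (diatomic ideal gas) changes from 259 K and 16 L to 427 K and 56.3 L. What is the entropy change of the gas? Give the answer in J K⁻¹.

ΔS = 80.3 J/K

Entropy is a state function: ΔS = nC_V ln(T₂/T₁) + nR ln(V₂/V₁), with C_V = 5R/2 = 20.79 J mol⁻¹ K⁻¹ for a diatomic ideal gas.
ΔS = 3.85 × [20.79 × ln(427/259) + 8.314 × ln(56.3/16)] = 80.3 J/K.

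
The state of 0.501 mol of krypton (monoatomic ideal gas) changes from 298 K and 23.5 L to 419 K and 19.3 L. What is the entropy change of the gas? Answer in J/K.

ΔS = 1.31 J/K

Entropy is a state function: ΔS = nC_V ln(T₂/T₁) + nR ln(V₂/V₁), with C_V = 3R/2 = 12.47 J mol⁻¹ K⁻¹ for a monoatomic ideal gas.
ΔS = 0.501 × [12.47 × ln(419/298) + 8.314 × ln(19.3/23.5)] = 1.31 J/K.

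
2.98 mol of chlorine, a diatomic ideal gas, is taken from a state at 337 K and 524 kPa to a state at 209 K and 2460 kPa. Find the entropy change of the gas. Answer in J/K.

ΔS = -79.7 J/K

ΔS = nC_p ln(T₂/T₁) − nR ln(P₂/P₁), with C_p = 7R/2 = 29.1 J mol⁻¹ K⁻¹ for a diatomic ideal gas.
ΔS = 2.98 × [29.1 × ln(209/337) − 8.314 × ln(2460/524)] = -79.7 J/K.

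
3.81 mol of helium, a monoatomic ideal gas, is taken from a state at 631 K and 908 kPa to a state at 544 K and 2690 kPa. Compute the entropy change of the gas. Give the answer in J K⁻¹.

ΔS = nC_p ln(T₂/T₁) − nR ln(P₂/P₁), with C_p = 5R/2 = 20.79 J mol⁻¹ K⁻¹ for a monoatomic ideal gas.
ΔS = 3.81 × [20.79 × ln(544/631) − 8.314 × ln(2690/908)] = -46.2 J/K.

ΔS = -46.2 J/K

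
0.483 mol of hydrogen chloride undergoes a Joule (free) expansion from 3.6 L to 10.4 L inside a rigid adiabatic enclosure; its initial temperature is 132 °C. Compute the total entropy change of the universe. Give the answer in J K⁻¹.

ΔS_universe = 4.26 J/K

For an ideal gas in free expansion Q = 0 and W = 0, so T is unchanged.
Entropy is a state function; using a reversible isothermal path, ΔS_gas = nR ln(V₂/V₁) = 0.483 × 8.314 × ln(10.4/3.6) = 4.26 J/K.
The insulated surroundings exchange no heat, so ΔS_surr = 0 and ΔS_universe = ΔS_gas.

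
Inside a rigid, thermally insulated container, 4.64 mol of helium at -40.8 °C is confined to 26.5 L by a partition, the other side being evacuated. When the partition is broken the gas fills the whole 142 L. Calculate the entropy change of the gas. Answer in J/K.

No heat is exchanged and no work is done, so the ideal-gas temperature stays constant.
Entropy is a state function; using a reversible isothermal path, ΔS_gas = nR ln(V₂/V₁) = 4.64 × 8.314 × ln(142/26.5) = 64.8 J/K.

ΔS_gas = 64.8 J/K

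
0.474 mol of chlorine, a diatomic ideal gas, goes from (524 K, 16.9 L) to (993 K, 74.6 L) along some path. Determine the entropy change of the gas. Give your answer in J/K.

Entropy is a state function: ΔS = nC_V ln(T₂/T₁) + nR ln(V₂/V₁), with C_V = 5R/2 = 20.79 J mol⁻¹ K⁻¹ for a diatomic ideal gas.
ΔS = 0.474 × [20.79 × ln(993/524) + 8.314 × ln(74.6/16.9)] = 12.1 J/K.

ΔS = 12.1 J/K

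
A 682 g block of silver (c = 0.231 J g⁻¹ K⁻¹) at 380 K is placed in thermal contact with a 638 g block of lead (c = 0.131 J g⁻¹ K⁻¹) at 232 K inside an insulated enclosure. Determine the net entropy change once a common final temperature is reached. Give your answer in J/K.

Energy balance: T_f = (m₁c₁T₁ + m₂c₂T₂)/(m₁c₁ + m₂c₂) = 328.7 K.
ΔS₁ = m₁c₁ ln(T_f/T₁) = 157.542 × ln(328.7/380) = -22.85 J/K.
ΔS₂ = m₂c₂ ln(T_f/T₂) = 83.578 × ln(328.7/232) = 29.12 J/K.
ΔS_total = -22.85 + 29.12 = 6.27 J/K.

ΔS_total = 6.27 J/K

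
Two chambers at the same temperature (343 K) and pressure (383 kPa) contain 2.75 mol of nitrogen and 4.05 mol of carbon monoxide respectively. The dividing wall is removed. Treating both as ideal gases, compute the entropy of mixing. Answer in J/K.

Mole fractions: x_A = 2.75/6.8 = 0.404, x_B = 0.596.
ΔS_mix = −R(n_A ln x_A + n_B ln x_B) = −8.314 × (2.75 ln 0.404 + 4.05 ln 0.596) = 38.1 J/K.

ΔS_mix = 38.1 J/K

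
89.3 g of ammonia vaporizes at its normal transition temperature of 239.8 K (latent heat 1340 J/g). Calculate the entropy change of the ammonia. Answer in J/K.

Heat absorbed by the substance: Q = mL = 89.3 × 1340 = 119662 J.
At constant T, ΔS = Q_rev/T = 119662 / 239.8 = 499 J/K.

ΔS = 499 J/K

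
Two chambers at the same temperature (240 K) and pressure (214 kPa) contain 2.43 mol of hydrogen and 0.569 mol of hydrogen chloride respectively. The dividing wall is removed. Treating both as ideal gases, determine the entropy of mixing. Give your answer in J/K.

ΔS_mix = 12.1 J/K

Mole fractions: x_A = 2.43/3 = 0.81, x_B = 0.19.
ΔS_mix = −R(n_A ln x_A + n_B ln x_B) = −8.314 × (2.43 ln 0.81 + 0.569 ln 0.19) = 12.1 J/K.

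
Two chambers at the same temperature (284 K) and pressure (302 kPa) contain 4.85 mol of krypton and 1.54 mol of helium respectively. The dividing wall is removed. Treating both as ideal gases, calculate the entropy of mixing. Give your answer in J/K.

Mole fractions: x_A = 4.85/6.39 = 0.759, x_B = 0.241.
ΔS_mix = −R(n_A ln x_A + n_B ln x_B) = −8.314 × (4.85 ln 0.759 + 1.54 ln 0.241) = 29.3 J/K.

ΔS_mix = 29.3 J/K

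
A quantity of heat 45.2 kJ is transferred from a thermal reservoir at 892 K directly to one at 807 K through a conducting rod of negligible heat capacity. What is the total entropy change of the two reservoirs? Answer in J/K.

ΔS_total = 5.34 J/K

ΔS_hot = −Q/T_H = −45200/892 = -50.67 J/K and ΔS_cold = +Q/T_C = 45200/807 = 56.01 J/K.
ΔS_total = -50.67 + 56.01 = 5.34 J/K, positive as the second law requires.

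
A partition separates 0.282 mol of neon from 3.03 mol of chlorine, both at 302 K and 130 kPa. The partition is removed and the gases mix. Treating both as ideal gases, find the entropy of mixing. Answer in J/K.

ΔS_mix = 8.02 J/K

Mole fractions: x_A = 0.282/3.31 = 0.0851, x_B = 0.915.
ΔS_mix = −R(n_A ln x_A + n_B ln x_B) = −8.314 × (0.282 ln 0.0851 + 3.03 ln 0.915) = 8.02 J/K.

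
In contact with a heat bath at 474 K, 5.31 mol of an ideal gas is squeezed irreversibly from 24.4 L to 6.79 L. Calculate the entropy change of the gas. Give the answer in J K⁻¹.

ΔS_gas = -56.5 J/K

Entropy is a state function, so ΔS_gas depends only on the end states.
For an isothermal ideal gas ΔS_gas = nR ln(V₂/V₁) = 5.31 × 8.314 × ln(6.79/24.4) = -56.5 J/K.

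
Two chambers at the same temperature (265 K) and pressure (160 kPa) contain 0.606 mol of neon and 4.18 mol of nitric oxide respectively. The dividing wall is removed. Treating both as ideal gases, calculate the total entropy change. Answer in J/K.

Mole fractions: x_A = 0.606/4.79 = 0.127, x_B = 0.873.
ΔS_mix = −R(n_A ln x_A + n_B ln x_B) = −8.314 × (0.606 ln 0.127 + 4.18 ln 0.873) = 15.1 J/K.

ΔS_mix = 15.1 J/K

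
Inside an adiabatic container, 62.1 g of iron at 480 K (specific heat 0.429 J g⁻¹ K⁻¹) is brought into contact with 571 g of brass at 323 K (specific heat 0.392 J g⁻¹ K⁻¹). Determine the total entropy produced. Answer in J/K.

Energy balance: T_f = (m₁c₁T₁ + m₂c₂T₂)/(m₁c₁ + m₂c₂) = 339.7 K.
ΔS₁ = m₁c₁ ln(T_f/T₁) = 26.6409 × ln(339.7/480) = -9.21 J/K.
ΔS₂ = m₂c₂ ln(T_f/T₂) = 223.832 × ln(339.7/323) = 11.28 J/K.
ΔS_total = -9.21 + 11.28 = 2.07 J/K.

ΔS_total = 2.07 J/K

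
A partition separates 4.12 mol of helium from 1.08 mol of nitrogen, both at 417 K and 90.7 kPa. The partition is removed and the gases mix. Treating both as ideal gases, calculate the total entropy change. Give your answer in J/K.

Mole fractions: x_A = 4.12/5.2 = 0.792, x_B = 0.208.
ΔS_mix = −R(n_A ln x_A + n_B ln x_B) = −8.314 × (4.12 ln 0.792 + 1.08 ln 0.208) = 22.1 J/K.

ΔS_mix = 22.1 J/K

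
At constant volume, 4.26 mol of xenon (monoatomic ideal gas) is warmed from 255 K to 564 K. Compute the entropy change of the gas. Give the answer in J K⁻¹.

At constant volume, ΔS = nC_V ln(T₂/T₁) with C_V = 3R/2 = 12.47 J mol⁻¹ K⁻¹.
ΔS = 4.26 × 12.47 × ln(564/255) = 42.2 J/K.

ΔS = 42.2 J/K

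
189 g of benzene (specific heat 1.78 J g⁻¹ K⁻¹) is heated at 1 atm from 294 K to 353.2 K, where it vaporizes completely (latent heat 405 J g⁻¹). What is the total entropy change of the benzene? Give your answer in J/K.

Warming step: ΔS₁ = m c ln(T_tr/T_i) = 189 × 1.78 × ln(353.2/294) = 61.72 J/K.
Phase change: ΔS₂ = +mL/T_tr = 189 × 405 / 353.2 = 216.7 J/K.
ΔS_total = (61.72) + (216.7) = 278 J/K.

ΔS = 278 J/K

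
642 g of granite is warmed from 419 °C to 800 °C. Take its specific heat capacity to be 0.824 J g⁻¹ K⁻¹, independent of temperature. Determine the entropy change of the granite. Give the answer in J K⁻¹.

In kelvin: T₁ = 692.15 K, T₂ = 1073.15 K. ΔS = ∫dQ_rev/T = m c ln(T₂/T₁) = 642 × 0.824 × ln(1073.15/692.15) = 232 J/K.

ΔS = 232 J/K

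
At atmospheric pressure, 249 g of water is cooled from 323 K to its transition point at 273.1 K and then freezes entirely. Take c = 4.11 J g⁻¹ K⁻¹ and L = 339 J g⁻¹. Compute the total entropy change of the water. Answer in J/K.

ΔS = -481 J/K

Cooling step: ΔS₁ = m c ln(T_tr/T_i) = 249 × 4.11 × ln(273.1/323) = -171.7 J/K.
Phase change: ΔS₂ = −mL/T_tr = −249 × 339 / 273.1 = -309.1 J/K.
ΔS_total = (-171.7) + (-309.1) = -481 J/K.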